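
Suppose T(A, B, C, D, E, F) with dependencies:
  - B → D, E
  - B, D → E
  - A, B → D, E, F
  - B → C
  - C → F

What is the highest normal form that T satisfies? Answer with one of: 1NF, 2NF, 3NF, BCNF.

Candidate key: {A, B}. Prime attributes: {A, B}.
For B → D, E we have {B}⁺ = {B, C, D, E, F}; {B} is not a superkey, so BCNF fails.
B → D, E determines the non-prime attributes {D, E} from a non-superkey — 3NF is violated.
{B} is a proper subset of the key {A, B}, and {B}⁺ contains the non-prime attributes {C, D, E, F} — a partial dependency, so 2NF is violated.

1NF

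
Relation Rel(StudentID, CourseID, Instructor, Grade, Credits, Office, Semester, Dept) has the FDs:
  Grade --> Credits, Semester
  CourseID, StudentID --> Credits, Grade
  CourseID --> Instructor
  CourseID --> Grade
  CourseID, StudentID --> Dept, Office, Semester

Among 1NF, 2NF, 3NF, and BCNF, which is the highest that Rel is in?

Candidate key: {CourseID, StudentID}. Prime attributes: {CourseID, StudentID}.
For Grade --> Credits, Semester we have {Grade}⁺ = {Credits, Grade, Semester}; {Grade} is not a superkey, so BCNF fails.
Because {Credits, Semester} are non-prime and the left side of Grade --> Credits, Semester is not a superkey, the relation is not in 3NF.
{CourseID} is a proper subset of the key {CourseID, StudentID}, and {CourseID}⁺ contains the non-prime attributes {Credits, Grade, Instructor, Semester} — a partial dependency, so 2NF is violated.

1NF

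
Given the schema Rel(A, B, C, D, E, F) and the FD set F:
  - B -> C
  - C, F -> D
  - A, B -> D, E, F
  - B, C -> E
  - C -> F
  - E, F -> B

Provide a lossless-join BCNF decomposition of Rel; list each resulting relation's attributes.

{A, B}; {B, C, E}; {C, D, F}

Candidate keys of the original relation: {A, B}, {A, C, E}, {A, E, F}.
{A, B, C, D, E, F}: {B} determines {B, C, D, E, F} here but is not a superkey — split on B -> C, D, E, F, giving {B, C, D, E, F} and {A, B}.
{B, C, D, E, F}: {C, F} determines {C, D, F} here but is not a superkey — split on C, F -> D, giving {C, D, F} and {B, C, E, F}.
{C, D, F}: every determinant is a superkey — BCNF.
{B, C, E, F}: {C} determines {C, F} here but is not a superkey — split on C -> F, giving {C, F} and {B, C, E}.
{C, F}: every determinant is a superkey — BCNF.
{B, C, E}: every determinant is a superkey — BCNF.
{A, B}: every determinant is a superkey — BCNF.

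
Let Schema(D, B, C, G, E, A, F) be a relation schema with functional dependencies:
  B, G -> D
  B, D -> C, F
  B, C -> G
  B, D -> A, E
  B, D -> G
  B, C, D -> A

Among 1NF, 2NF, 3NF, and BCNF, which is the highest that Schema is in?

BCNF

Candidate keys: {B, C}, {B, D}, {B, G}. Prime attributes: {B, C, D, G}.
Each dependency's left side is a superkey — BCNF holds.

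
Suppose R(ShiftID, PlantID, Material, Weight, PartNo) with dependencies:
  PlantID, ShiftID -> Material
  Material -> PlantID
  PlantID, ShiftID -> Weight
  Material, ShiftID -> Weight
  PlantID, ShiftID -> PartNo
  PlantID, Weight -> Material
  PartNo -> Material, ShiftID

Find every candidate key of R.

{PartNo} is a candidate key since {PartNo}⁺ = {Material, PartNo, PlantID, ShiftID, Weight} covers every attribute.
{Material, ShiftID} is a candidate key since {Material, ShiftID}⁺ = {Material, PartNo, PlantID, ShiftID, Weight} covers every attribute.
{PlantID, ShiftID} is a candidate key since {PlantID, ShiftID}⁺ = {Material, PartNo, PlantID, ShiftID, Weight} covers every attribute.
These are minimal and exhaustive — every other superkey contains one of them.

{Material, ShiftID}, {PartNo}, {PlantID, ShiftID}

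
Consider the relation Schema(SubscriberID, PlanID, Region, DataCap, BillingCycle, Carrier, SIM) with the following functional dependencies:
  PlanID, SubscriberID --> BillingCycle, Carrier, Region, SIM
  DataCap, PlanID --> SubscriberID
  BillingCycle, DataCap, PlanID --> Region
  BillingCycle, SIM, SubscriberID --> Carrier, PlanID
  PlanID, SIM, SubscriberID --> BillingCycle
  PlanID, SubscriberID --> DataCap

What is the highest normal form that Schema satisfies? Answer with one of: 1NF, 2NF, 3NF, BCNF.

Candidate keys: {BillingCycle, SIM, SubscriberID}, {DataCap, PlanID}, {PlanID, SubscriberID}. Prime attributes: {BillingCycle, DataCap, PlanID, SIM, SubscriberID}.
The left-hand side of every FD is a superkey, so BCNF is satisfied.

BCNF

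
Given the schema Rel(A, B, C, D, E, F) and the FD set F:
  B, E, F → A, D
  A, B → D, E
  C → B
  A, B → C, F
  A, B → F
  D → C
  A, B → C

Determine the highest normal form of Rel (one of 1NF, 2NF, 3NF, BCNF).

3NF

Candidate keys: {A, B}, {A, C}, {A, D}, {B, E, F}, {C, E, F}, {D, E, F}. Prime attributes: {A, B, C, D, E, F}.
For C → B we have {C}⁺ = {B, C}; {C} is not a superkey, so BCNF fails.
Its right-hand attributes {B} are all prime, as are those of every other non-superkey FD — the relation is in 3NF.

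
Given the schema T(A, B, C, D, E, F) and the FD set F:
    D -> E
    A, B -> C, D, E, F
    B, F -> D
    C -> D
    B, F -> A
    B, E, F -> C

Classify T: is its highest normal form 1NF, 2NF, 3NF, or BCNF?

2NF

Candidate keys: {A, B}, {B, F}. Prime attributes: {A, B, F}.
For D -> E we have {D}⁺ = {D, E}; {D} is not a superkey, so BCNF fails.
D -> E has non-prime {E} on the right and a non-superkey on the left, so 3NF fails.
No non-prime attribute depends on a proper subset of any candidate key, so 2NF holds.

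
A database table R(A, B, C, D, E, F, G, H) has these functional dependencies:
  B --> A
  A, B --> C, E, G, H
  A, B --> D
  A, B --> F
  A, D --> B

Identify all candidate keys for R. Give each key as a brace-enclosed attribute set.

{B}⁺ = {A, B, C, D, E, F, G, H}, which is every attribute, so {B} is a candidate key.
{A, D}⁺ = {A, B, C, D, E, F, G, H}, which is every attribute, so {A, D} is a candidate key.
These are minimal and exhaustive — every other superkey contains one of them.

{A, D}, {B}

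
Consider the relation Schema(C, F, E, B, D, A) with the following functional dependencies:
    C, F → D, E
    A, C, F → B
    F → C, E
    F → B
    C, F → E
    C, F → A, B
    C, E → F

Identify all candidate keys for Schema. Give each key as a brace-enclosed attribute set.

{C, E}, {F}

{F}⁺ = {A, B, C, D, E, F}, which is every attribute, so {F} is a candidate key.
{C, E}⁺ = {A, B, C, D, E, F}, which is every attribute, so {C, E} is a candidate key.
Any other superkey properly contains one of these, so there are no further candidate keys.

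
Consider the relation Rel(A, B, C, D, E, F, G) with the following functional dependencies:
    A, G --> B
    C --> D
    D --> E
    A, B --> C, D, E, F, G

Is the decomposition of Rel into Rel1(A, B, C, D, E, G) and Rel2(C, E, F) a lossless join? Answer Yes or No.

Rel1 ∩ Rel2 = {C, E}; its closure under F is {C, D, E}.
Rel1 ⊄ {C, D, E} and Rel2 ⊄ {C, D, E}, so the split is lossy.

No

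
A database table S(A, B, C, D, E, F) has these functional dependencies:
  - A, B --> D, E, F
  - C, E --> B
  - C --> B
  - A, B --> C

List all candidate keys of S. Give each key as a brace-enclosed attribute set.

{A, B}, {A, C}

No FD produces {A}, so it must be in every candidate key.
Closure of {A, B} is {A, B, C, D, E, F}, the whole schema; {A, B} is a candidate key.
Closure of {A, C} is {A, B, C, D, E, F}, the whole schema; {A, C} is a candidate key.
No proper subset of any of these is a key, and no other minimal superkey exists.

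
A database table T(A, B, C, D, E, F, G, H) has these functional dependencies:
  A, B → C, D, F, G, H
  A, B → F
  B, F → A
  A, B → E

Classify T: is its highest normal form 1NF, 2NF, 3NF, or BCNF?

BCNF

Candidate keys: {A, B}, {B, F}. Prime attributes: {A, B, F}.
The left-hand side of every FD is a superkey, so BCNF is satisfied.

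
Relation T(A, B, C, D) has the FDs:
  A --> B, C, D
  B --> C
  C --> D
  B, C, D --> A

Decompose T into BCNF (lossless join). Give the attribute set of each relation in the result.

{A, B, C}; {C, D}

Candidate keys of the original relation: {A}, {B}.
Within {A, B, C, D}: {C}⁺ ∩ {A, B, C, D} = {C, D}, not the whole set, so C --> D violates BCNF; decompose into {C, D} and {A, B, C}.
{C, D} has no BCNF violation.
{A, B, C} has no BCNF violation.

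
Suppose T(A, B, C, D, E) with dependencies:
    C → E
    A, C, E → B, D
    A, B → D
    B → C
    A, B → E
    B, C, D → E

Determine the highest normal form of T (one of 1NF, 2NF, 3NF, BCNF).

Candidate keys: {A, B}, {A, C}. Prime attributes: {A, B, C}.
C → E breaks BCNF: {C}⁺ = {C, E}, so {C} is not a superkey.
C → E determines the non-prime attribute {E} from a non-superkey — 3NF is violated.
The proper key subset {B} of {A, B} determines non-prime {E}, so the relation is not even in 2NF.

1NF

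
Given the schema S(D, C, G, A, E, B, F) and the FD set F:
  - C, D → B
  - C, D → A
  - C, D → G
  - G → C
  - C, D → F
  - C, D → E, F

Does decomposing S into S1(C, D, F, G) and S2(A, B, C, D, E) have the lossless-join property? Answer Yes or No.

The shared attributes are {C, D} and {C, D}⁺ = {A, B, C, D, E, F, G}.
S1 is contained in that closure, so S1 ∩ S2 → S1 holds and the join is lossless.

Yes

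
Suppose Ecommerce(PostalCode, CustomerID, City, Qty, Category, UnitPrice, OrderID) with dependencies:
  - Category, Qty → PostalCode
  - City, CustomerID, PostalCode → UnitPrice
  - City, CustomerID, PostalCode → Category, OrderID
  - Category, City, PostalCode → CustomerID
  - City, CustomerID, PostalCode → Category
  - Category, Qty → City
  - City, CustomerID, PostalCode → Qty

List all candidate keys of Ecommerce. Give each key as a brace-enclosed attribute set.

{Category, Qty}⁺ = {Category, City, CustomerID, OrderID, PostalCode, Qty, UnitPrice}, which is every attribute, so {Category, Qty} is a candidate key.
{Category, City, PostalCode}⁺ = {Category, City, CustomerID, OrderID, PostalCode, Qty, UnitPrice}, which is every attribute, so {Category, City, PostalCode} is a candidate key.
{City, CustomerID, PostalCode}⁺ = {Category, City, CustomerID, OrderID, PostalCode, Qty, UnitPrice}, which is every attribute, so {City, CustomerID, PostalCode} is a candidate key.
These are minimal and exhaustive — every other superkey contains one of them.

{Category, City, PostalCode}, {Category, Qty}, {City, CustomerID, PostalCode}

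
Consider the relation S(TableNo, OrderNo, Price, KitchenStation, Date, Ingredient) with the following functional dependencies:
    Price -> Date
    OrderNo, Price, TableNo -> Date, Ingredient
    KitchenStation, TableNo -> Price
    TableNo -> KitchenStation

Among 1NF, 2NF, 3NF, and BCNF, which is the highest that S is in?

Candidate key: {OrderNo, TableNo}. Prime attributes: {OrderNo, TableNo}.
Price -> Date breaks BCNF: {Price}⁺ = {Date, Price}, so {Price} is not a superkey.
Price -> Date determines the non-prime attribute {Date} from a non-superkey — 3NF is violated.
Since {TableNo} ⊂ {OrderNo, TableNo} and {TableNo}⁺ ⊇ {Date, KitchenStation, Price} with {Date, KitchenStation, Price} non-prime, there is a partial dependency; 2NF fails.

1NF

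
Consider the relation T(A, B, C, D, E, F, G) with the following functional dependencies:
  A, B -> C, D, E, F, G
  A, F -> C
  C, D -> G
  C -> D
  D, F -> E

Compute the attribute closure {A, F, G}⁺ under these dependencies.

{A, C, D, E, F, G}

Start with {A, F, G}.
A, F -> C applies; add {C} → now {A, C, F, G}.
C -> D applies; add {D} → now {A, C, D, F, G}.
D, F -> E applies; add {E} → now {A, C, D, E, F, G}.
No further FD applies.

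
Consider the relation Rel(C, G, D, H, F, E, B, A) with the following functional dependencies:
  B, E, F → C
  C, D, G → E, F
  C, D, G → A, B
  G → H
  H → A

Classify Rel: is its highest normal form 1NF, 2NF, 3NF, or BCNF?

Candidate keys: {B, D, E, F, G}, {C, D, G}. Prime attributes: {B, C, D, E, F, G}.
B, E, F → C: {B, E, F}⁺ = {B, C, E, F}, which is not all of the attributes, so the left side is not a superkey — BCNF is violated.
G → H has non-prime {H} on the right and a non-superkey on the left, so 3NF fails.
The proper key subset {G} of {C, D, G} determines non-prime {A, H}, so the relation is not even in 2NF.

1NF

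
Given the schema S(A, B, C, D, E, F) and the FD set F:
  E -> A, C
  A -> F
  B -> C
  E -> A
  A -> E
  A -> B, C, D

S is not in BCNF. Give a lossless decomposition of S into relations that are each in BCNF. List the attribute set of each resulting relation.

Candidate keys of the original relation: {A}, {E}.
In {A, B, C, D, E, F}, {B} is not a superkey ({B}⁺ restricted to this set is {B, C}), so split on B -> C into {B, C} and {A, B, D, E, F}.
{B, C} is in BCNF.
{A, B, D, E, F} is in BCNF.

{A, B, D, E, F}; {B, C}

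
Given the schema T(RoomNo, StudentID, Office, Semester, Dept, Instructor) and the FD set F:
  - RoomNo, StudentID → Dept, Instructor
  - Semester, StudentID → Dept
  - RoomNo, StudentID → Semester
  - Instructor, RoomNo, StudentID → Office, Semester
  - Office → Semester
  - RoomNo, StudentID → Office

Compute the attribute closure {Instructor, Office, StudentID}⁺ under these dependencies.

{Dept, Instructor, Office, Semester, StudentID}

Start with {Instructor, Office, StudentID}.
Office → Semester applies; add {Semester} → now {Instructor, Office, Semester, StudentID}.
Semester, StudentID → Dept applies; add {Dept} → now {Dept, Instructor, Office, Semester, StudentID}.
No further FD applies.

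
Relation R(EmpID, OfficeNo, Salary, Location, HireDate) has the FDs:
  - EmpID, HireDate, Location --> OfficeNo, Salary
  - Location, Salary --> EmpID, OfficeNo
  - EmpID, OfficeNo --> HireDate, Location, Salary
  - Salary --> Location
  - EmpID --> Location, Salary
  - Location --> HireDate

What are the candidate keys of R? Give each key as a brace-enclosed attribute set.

{EmpID} is a candidate key since {EmpID}⁺ = {EmpID, HireDate, Location, OfficeNo, Salary} covers every attribute.
{Salary} is a candidate key since {Salary}⁺ = {EmpID, HireDate, Location, OfficeNo, Salary} covers every attribute.
These are minimal and exhaustive — every other superkey contains one of them.

{EmpID}, {Salary}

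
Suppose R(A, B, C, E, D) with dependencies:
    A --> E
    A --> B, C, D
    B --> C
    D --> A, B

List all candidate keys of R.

Closure of {A} is {A, B, C, D, E}, the whole schema; {A} is a candidate key.
Closure of {D} is {A, B, C, D, E}, the whole schema; {D} is a candidate key.
Any other superkey properly contains one of these, so there are no further candidate keys.

{A}, {D}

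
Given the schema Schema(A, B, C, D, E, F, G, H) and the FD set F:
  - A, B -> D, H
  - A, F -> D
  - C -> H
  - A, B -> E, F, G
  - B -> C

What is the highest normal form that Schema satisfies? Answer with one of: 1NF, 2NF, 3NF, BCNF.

Candidate key: {A, B}. Prime attributes: {A, B}.
A, F -> D: {A, F}⁺ = {A, D, F}, which is not all of the attributes, so the left side is not a superkey — BCNF is violated.
Because {D} is non-prime and the left side of A, F -> D is not a superkey, the relation is not in 3NF.
The proper key subset {B} of {A, B} determines non-prime {C, H}, so the relation is not even in 2NF.

1NF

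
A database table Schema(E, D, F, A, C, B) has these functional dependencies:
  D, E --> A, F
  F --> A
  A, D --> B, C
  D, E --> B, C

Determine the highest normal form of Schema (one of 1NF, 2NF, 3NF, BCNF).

Candidate key: {D, E}. Prime attributes: {D, E}.
F --> A: {F}⁺ = {A, F}, which is not all of the attributes, so the left side is not a superkey — BCNF is violated.
F --> A has non-prime {A} on the right and a non-superkey on the left, so 3NF fails.
No proper subset of a key has a non-prime attribute in its closure, so there is no partial dependency; 2NF holds.

2NF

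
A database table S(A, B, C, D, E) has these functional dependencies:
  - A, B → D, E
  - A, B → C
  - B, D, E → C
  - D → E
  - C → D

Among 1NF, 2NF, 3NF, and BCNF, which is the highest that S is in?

2NF

Candidate key: {A, B}. Prime attributes: {A, B}.
B, D, E → C: {B, D, E}⁺ = {B, C, D, E}, which is not all of the attributes, so the left side is not a superkey — BCNF is violated.
B, D, E → C determines the non-prime attribute {C} from a non-superkey — 3NF is violated.
No proper subset of a key has a non-prime attribute in its closure, so there is no partial dependency; 2NF holds.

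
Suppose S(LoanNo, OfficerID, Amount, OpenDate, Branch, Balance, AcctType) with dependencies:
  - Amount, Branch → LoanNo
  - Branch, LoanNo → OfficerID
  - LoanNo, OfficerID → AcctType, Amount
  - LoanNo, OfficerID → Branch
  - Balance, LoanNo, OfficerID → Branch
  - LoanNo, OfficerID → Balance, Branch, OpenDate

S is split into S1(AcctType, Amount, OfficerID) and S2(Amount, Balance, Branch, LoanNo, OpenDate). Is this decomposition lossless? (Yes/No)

Common attributes: {Amount}; their closure is {Amount}.
The closure covers neither S1 nor S2 entirely; the join is not lossless.

No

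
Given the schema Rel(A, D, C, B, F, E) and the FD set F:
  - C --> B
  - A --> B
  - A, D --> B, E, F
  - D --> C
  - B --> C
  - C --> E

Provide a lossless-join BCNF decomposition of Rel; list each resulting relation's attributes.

{A, C}; {A, D, F}; {B, C, E}

Candidate key of the original relation: {A, D}.
In {A, B, C, D, E, F}, {C} is not a superkey ({C}⁺ restricted to this set is {B, C, E}), so split on C --> B, E into {B, C, E} and {A, C, D, F}.
{B, C, E}: every determinant is a superkey — BCNF.
In {A, C, D, F}, {A} is not a superkey ({A}⁺ restricted to this set is {A, C}), so split on A --> C into {A, C} and {A, D, F}.
{A, C}: every determinant is a superkey — BCNF.
{A, D, F}: every determinant is a superkey — BCNF.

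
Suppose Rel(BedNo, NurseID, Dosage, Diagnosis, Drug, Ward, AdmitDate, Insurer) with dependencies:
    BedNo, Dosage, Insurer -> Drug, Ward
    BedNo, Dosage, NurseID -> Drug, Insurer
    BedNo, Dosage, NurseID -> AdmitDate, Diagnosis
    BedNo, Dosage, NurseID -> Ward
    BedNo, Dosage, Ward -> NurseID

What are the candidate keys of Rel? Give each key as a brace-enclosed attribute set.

{BedNo, Dosage, Insurer}, {BedNo, Dosage, NurseID}, {BedNo, Dosage, Ward}

No FD produces {BedNo, Dosage}, so they must be in every candidate key.
Closure of {BedNo, Dosage, Insurer} is {AdmitDate, BedNo, Diagnosis, Dosage, Drug, Insurer, NurseID, Ward}, the whole schema; {BedNo, Dosage, Insurer} is a candidate key.
Closure of {BedNo, Dosage, NurseID} is {AdmitDate, BedNo, Diagnosis, Dosage, Drug, Insurer, NurseID, Ward}, the whole schema; {BedNo, Dosage, NurseID} is a candidate key.
Closure of {BedNo, Dosage, Ward} is {AdmitDate, BedNo, Diagnosis, Dosage, Drug, Insurer, NurseID, Ward}, the whole schema; {BedNo, Dosage, Ward} is a candidate key.
Any other superkey properly contains one of these, so there are no further candidate keys.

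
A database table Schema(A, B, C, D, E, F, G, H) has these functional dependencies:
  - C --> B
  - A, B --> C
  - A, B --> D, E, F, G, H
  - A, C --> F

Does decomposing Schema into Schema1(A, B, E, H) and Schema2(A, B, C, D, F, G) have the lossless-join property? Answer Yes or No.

Yes

Schema1 ∩ Schema2 = {A, B}; its closure under F is {A, B, C, D, E, F, G, H}.
Since Schema1 ⊆ {A, B, C, D, E, F, G, H}, the intersection is a superkey of Schema1; the decomposition is lossless.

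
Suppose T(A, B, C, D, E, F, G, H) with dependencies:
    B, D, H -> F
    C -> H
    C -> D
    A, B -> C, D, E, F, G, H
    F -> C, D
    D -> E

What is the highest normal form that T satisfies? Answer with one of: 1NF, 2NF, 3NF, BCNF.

Candidate key: {A, B}. Prime attributes: {A, B}.
B, D, H -> F breaks BCNF: {B, D, H}⁺ = {B, C, D, E, F, H}, so {B, D, H} is not a superkey.
B, D, H -> F has non-prime {F} on the right and a non-superkey on the left, so 3NF fails.
No proper subset of a key has a non-prime attribute in its closure, so there is no partial dependency; 2NF holds.

2NF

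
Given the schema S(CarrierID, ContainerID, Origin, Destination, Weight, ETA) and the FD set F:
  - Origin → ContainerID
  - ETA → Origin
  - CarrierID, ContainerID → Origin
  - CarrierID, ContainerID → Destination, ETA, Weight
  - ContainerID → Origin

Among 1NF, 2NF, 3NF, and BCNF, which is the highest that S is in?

3NF

Candidate keys: {CarrierID, ContainerID}, {CarrierID, ETA}, {CarrierID, Origin}. Prime attributes: {CarrierID, ContainerID, ETA, Origin}.
For Origin → ContainerID we have {Origin}⁺ = {ContainerID, Origin}; {Origin} is not a superkey, so BCNF fails.
Its right-hand attributes {ContainerID} are all prime, as are those of every other non-superkey FD — the relation is in 3NF.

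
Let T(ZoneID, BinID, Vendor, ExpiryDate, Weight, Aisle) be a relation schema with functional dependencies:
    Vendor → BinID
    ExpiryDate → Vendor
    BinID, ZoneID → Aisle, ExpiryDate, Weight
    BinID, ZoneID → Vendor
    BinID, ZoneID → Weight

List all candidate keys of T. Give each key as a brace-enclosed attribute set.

{BinID, ZoneID}, {ExpiryDate, ZoneID}, {Vendor, ZoneID}

Attributes never on any right-hand side: {ZoneID} — every candidate key must contain it.
{BinID, ZoneID}⁺ = {Aisle, BinID, ExpiryDate, Vendor, Weight, ZoneID} — all of the relation — so {BinID, ZoneID} is a candidate key.
{ExpiryDate, ZoneID}⁺ = {Aisle, BinID, ExpiryDate, Vendor, Weight, ZoneID} — all of the relation — so {ExpiryDate, ZoneID} is a candidate key.
{Vendor, ZoneID}⁺ = {Aisle, BinID, ExpiryDate, Vendor, Weight, ZoneID} — all of the relation — so {Vendor, ZoneID} is a candidate key.
No proper subset of any of these is a key, and no other minimal superkey exists.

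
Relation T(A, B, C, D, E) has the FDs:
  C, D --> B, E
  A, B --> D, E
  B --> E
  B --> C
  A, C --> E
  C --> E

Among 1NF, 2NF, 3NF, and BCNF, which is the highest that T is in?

1NF

Candidate keys: {A, B}, {A, C, D}. Prime attributes: {A, B, C, D}.
C, D --> B, E: {C, D}⁺ = {B, C, D, E}, which is not all of the attributes, so the left side is not a superkey — BCNF is violated.
C, D --> B, E has non-prime {E} on the right and a non-superkey on the left, so 3NF fails.
Since {B} ⊂ {A, B} and {B}⁺ ⊇ {E} with {E} non-prime, there is a partial dependency; 2NF fails.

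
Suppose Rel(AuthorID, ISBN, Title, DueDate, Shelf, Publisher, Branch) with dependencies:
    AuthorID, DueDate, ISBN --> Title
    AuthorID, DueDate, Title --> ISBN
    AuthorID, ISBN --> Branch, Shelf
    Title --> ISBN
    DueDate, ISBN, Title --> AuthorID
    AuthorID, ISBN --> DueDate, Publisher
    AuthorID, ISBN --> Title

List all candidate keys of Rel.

{AuthorID, ISBN}, {AuthorID, Title}, {DueDate, Title}

{AuthorID, ISBN}⁺ = {AuthorID, Branch, DueDate, ISBN, Publisher, Shelf, Title}, which is every attribute, so {AuthorID, ISBN} is a candidate key.
{AuthorID, Title}⁺ = {AuthorID, Branch, DueDate, ISBN, Publisher, Shelf, Title}, which is every attribute, so {AuthorID, Title} is a candidate key.
{DueDate, Title}⁺ = {AuthorID, Branch, DueDate, ISBN, Publisher, Shelf, Title}, which is every attribute, so {DueDate, Title} is a candidate key.
No proper subset of any of these is a key, and no other minimal superkey exists.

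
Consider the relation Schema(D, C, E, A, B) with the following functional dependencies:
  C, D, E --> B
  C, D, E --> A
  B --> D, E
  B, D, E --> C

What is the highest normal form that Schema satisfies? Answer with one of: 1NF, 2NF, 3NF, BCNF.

Candidate keys: {B}, {C, D, E}. Prime attributes: {B, C, D, E}.
Each dependency's left side is a superkey — BCNF holds.

BCNF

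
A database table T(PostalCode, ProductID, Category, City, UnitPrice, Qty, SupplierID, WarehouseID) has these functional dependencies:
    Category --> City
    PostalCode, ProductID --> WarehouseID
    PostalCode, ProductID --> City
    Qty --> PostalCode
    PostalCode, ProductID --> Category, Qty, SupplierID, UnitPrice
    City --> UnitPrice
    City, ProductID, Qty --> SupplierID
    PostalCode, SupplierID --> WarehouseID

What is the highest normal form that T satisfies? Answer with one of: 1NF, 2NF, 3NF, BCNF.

Candidate keys: {PostalCode, ProductID}, {ProductID, Qty}. Prime attributes: {PostalCode, ProductID, Qty}.
Category --> City: {Category}⁺ = {Category, City, UnitPrice}, which is not all of the attributes, so the left side is not a superkey — BCNF is violated.
Because {City} is non-prime and the left side of Category --> City is not a superkey, the relation is not in 3NF.
Checking every proper subset of each key, none determines a non-prime attribute — 2NF is satisfied.

2NF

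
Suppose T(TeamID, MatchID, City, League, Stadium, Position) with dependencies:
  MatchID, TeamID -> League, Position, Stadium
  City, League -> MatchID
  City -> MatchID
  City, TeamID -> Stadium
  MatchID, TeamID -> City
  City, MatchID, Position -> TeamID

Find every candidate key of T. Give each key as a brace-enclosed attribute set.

{City, Position}, {City, TeamID}, {MatchID, TeamID}

{City, Position}⁺ = {City, League, MatchID, Position, Stadium, TeamID} — all of the relation — so {City, Position} is a candidate key.
{City, TeamID}⁺ = {City, League, MatchID, Position, Stadium, TeamID} — all of the relation — so {City, TeamID} is a candidate key.
{MatchID, TeamID}⁺ = {City, League, MatchID, Position, Stadium, TeamID} — all of the relation — so {MatchID, TeamID} is a candidate key.
No proper subset of any of these is a key, and no other minimal superkey exists.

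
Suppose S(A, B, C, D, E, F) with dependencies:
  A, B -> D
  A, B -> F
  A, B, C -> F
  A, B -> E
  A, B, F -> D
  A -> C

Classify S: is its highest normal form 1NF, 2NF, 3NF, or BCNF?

Candidate key: {A, B}. Prime attributes: {A, B}.
A -> C: {A}⁺ = {A, C}, which is not all of the attributes, so the left side is not a superkey — BCNF is violated.
Because {C} is non-prime and the left side of A -> C is not a superkey, the relation is not in 3NF.
{A} is a proper subset of the key {A, B}, and {A}⁺ contains the non-prime attribute {C} — a partial dependency, so 2NF is violated.

1NF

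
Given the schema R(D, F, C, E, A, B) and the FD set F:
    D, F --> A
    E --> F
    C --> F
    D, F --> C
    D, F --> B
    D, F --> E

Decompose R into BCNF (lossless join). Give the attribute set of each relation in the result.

Candidate keys of the original relation: {C, D}, {D, E}, {D, F}.
In {A, B, C, D, E, F}, {E} is not a superkey ({E}⁺ restricted to this set is {E, F}), so split on E --> F into {E, F} and {A, B, C, D, E}.
{E, F} is in BCNF.
{A, B, C, D, E} is in BCNF.

{A, B, C, D, E}; {E, F}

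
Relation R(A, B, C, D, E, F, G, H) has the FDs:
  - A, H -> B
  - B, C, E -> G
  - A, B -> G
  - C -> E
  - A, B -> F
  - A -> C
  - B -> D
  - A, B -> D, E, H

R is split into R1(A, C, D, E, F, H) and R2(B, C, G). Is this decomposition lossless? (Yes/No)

No

Common attributes: {C}; their closure is {C, E}.
Neither R1 nor R2 is contained in that closure, so the decomposition is lossy.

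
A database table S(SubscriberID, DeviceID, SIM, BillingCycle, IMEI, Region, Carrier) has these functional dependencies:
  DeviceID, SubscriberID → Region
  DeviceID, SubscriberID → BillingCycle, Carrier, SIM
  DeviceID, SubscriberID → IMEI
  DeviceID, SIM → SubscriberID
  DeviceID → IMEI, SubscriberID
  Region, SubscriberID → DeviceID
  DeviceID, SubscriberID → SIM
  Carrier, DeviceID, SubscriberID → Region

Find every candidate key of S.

{DeviceID}, {Region, SubscriberID}

{DeviceID}⁺ = {BillingCycle, Carrier, DeviceID, IMEI, Region, SIM, SubscriberID}, which is every attribute, so {DeviceID} is a candidate key.
{Region, SubscriberID}⁺ = {BillingCycle, Carrier, DeviceID, IMEI, Region, SIM, SubscriberID}, which is every attribute, so {Region, SubscriberID} is a candidate key.
No proper subset of any of these is a key, and no other minimal superkey exists.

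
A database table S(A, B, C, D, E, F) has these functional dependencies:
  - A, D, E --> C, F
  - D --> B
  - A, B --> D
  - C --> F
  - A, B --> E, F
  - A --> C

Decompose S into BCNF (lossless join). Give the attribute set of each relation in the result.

{A, C}; {A, D, E}; {B, D}; {C, F}

Candidate keys of the original relation: {A, B}, {A, D}.
{A, B, C, D, E, F}: {D} determines {B, D} here but is not a superkey — split on D --> B, giving {B, D} and {A, C, D, E, F}.
{B, D}: every determinant is a superkey — BCNF.
{A, C, D, E, F}: {C} determines {C, F} here but is not a superkey — split on C --> F, giving {C, F} and {A, C, D, E}.
{C, F}: every determinant is a superkey — BCNF.
{A, C, D, E}: {A} determines {A, C} here but is not a superkey — split on A --> C, giving {A, C} and {A, D, E}.
{A, C}: every determinant is a superkey — BCNF.
{A, D, E}: every determinant is a superkey — BCNF.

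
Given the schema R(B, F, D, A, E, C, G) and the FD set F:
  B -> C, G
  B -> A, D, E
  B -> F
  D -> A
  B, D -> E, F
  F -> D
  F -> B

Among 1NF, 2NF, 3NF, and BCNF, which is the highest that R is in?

2NF

Candidate keys: {B}, {F}. Prime attributes: {B, F}.
For D -> A we have {D}⁺ = {A, D}; {D} is not a superkey, so BCNF fails.
Because {A} is non-prime and the left side of D -> A is not a superkey, the relation is not in 3NF.
With only single-attribute keys there can be no partial dependency, so 2NF holds.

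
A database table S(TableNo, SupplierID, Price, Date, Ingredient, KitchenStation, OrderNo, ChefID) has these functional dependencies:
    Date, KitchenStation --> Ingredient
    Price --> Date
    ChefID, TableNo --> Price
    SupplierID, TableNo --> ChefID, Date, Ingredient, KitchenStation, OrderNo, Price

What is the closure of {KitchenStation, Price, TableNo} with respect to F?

Start with {KitchenStation, Price, TableNo}.
Price --> Date applies; add {Date} → now {Date, KitchenStation, Price, TableNo}.
Date, KitchenStation --> Ingredient applies; add {Ingredient} → now {Date, Ingredient, KitchenStation, Price, TableNo}.
No further FD applies.

{Date, Ingredient, KitchenStation, Price, TableNo}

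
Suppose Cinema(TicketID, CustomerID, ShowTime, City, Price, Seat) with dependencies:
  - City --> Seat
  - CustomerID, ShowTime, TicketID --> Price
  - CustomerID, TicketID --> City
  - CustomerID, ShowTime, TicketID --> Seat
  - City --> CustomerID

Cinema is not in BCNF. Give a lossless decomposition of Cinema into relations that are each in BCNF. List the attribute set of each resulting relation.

{City, CustomerID, Seat}; {City, Price, ShowTime, TicketID}

Candidate keys of the original relation: {City, ShowTime, TicketID}, {CustomerID, ShowTime, TicketID}.
{City, CustomerID, Price, Seat, ShowTime, TicketID}: {City} determines {City, CustomerID, Seat} here but is not a superkey — split on City --> CustomerID, Seat, giving {City, CustomerID, Seat} and {City, Price, ShowTime, TicketID}.
{City, CustomerID, Seat}: every determinant is a superkey — BCNF.
{City, Price, ShowTime, TicketID}: every determinant is a superkey — BCNF.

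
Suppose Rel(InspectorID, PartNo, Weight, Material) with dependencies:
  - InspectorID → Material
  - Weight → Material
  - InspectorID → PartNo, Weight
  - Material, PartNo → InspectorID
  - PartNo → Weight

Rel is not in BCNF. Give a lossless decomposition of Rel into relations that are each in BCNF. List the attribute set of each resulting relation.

{InspectorID, PartNo, Weight}; {Material, Weight}

Candidate keys of the original relation: {InspectorID}, {PartNo}.
Within {InspectorID, Material, PartNo, Weight}: {Weight}⁺ ∩ {InspectorID, Material, PartNo, Weight} = {Material, Weight}, not the whole set, so Weight → Material violates BCNF; decompose into {Material, Weight} and {InspectorID, PartNo, Weight}.
{Material, Weight}: every determinant is a superkey — BCNF.
{InspectorID, PartNo, Weight}: every determinant is a superkey — BCNF.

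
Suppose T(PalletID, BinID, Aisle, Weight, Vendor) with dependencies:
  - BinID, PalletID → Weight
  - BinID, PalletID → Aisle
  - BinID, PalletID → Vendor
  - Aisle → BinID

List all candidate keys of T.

{Aisle, PalletID}, {BinID, PalletID}

Attributes never on any right-hand side: {PalletID} — every candidate key must contain it.
{Aisle, PalletID} is a candidate key since {Aisle, PalletID}⁺ = {Aisle, BinID, PalletID, Vendor, Weight} covers every attribute.
{BinID, PalletID} is a candidate key since {BinID, PalletID}⁺ = {Aisle, BinID, PalletID, Vendor, Weight} covers every attribute.
These are minimal and exhaustive — every other superkey contains one of them.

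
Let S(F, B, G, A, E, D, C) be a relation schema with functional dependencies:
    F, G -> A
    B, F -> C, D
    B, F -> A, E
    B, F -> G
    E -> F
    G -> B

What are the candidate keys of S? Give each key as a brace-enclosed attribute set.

{B, E}⁺ = {A, B, C, D, E, F, G}, which is every attribute, so {B, E} is a candidate key.
{B, F}⁺ = {A, B, C, D, E, F, G}, which is every attribute, so {B, F} is a candidate key.
{E, G}⁺ = {A, B, C, D, E, F, G}, which is every attribute, so {E, G} is a candidate key.
{F, G}⁺ = {A, B, C, D, E, F, G}, which is every attribute, so {F, G} is a candidate key.
These are minimal and exhaustive — every other superkey contains one of them.

{B, E}, {B, F}, {E, G}, {F, G}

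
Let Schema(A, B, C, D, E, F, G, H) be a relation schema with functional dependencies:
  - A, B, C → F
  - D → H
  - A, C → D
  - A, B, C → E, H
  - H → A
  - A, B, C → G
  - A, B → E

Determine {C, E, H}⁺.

{A, C, D, E, H}

Start with {C, E, H}.
H → A applies; add {A} → now {A, C, E, H}.
A, C → D applies; add {D} → now {A, C, D, E, H}.
No further FD applies.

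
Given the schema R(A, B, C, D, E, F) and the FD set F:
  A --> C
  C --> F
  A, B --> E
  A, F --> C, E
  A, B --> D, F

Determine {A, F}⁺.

{A, C, E, F}

Start with {A, F}.
A --> C applies; add {C} → now {A, C, F}.
A, F --> C, E applies; add {E} → now {A, C, E, F}.
No further FD applies.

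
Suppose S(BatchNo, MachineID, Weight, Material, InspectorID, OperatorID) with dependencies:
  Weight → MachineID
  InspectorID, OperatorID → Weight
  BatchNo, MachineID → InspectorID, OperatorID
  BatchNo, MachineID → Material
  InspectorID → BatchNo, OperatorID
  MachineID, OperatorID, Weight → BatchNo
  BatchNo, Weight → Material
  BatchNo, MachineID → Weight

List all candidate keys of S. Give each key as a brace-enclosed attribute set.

{BatchNo, MachineID}, {BatchNo, Weight}, {InspectorID}, {OperatorID, Weight}

{InspectorID}⁺ = {BatchNo, InspectorID, MachineID, Material, OperatorID, Weight}, which is every attribute, so {InspectorID} is a candidate key.
{BatchNo, MachineID}⁺ = {BatchNo, InspectorID, MachineID, Material, OperatorID, Weight}, which is every attribute, so {BatchNo, MachineID} is a candidate key.
{BatchNo, Weight}⁺ = {BatchNo, InspectorID, MachineID, Material, OperatorID, Weight}, which is every attribute, so {BatchNo, Weight} is a candidate key.
{OperatorID, Weight}⁺ = {BatchNo, InspectorID, MachineID, Material, OperatorID, Weight}, which is every attribute, so {OperatorID, Weight} is a candidate key.
Any other superkey properly contains one of these, so there are no further candidate keys.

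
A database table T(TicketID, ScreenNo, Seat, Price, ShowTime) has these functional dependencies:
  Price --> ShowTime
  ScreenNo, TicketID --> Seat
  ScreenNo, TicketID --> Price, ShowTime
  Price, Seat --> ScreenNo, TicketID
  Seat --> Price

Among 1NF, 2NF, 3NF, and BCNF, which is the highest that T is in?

2NF

Candidate keys: {ScreenNo, TicketID}, {Seat}. Prime attributes: {ScreenNo, Seat, TicketID}.
Price --> ShowTime: {Price}⁺ = {Price, ShowTime}, which is not all of the attributes, so the left side is not a superkey — BCNF is violated.
Price --> ShowTime determines the non-prime attribute {ShowTime} from a non-superkey — 3NF is violated.
No proper subset of a key has a non-prime attribute in its closure, so there is no partial dependency; 2NF holds.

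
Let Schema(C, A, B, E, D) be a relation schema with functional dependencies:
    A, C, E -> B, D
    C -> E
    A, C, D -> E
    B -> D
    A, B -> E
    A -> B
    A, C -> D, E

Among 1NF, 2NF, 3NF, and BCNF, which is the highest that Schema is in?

1NF

Candidate key: {A, C}. Prime attributes: {A, C}.
C -> E: {C}⁺ = {C, E}, which is not all of the attributes, so the left side is not a superkey — BCNF is violated.
C -> E determines the non-prime attribute {E} from a non-superkey — 3NF is violated.
{A} is a proper subset of the key {A, C}, and {A}⁺ contains the non-prime attributes {B, D, E} — a partial dependency, so 2NF is violated.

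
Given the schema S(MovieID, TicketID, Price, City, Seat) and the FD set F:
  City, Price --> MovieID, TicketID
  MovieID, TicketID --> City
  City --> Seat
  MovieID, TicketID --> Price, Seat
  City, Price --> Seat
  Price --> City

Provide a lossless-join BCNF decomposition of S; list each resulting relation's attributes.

Candidate keys of the original relation: {MovieID, TicketID}, {Price}.
In {City, MovieID, Price, Seat, TicketID}, {City} is not a superkey ({City}⁺ restricted to this set is {City, Seat}), so split on City --> Seat into {City, Seat} and {City, MovieID, Price, TicketID}.
{City, Seat}: every determinant is a superkey — BCNF.
{City, MovieID, Price, TicketID}: every determinant is a superkey — BCNF.

{City, MovieID, Price, TicketID}; {City, Seat}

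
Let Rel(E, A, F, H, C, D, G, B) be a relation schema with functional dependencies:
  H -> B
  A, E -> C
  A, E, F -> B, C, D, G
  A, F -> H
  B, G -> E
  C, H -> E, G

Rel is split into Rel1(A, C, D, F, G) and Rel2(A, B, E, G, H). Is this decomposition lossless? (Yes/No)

The shared attributes are {A, G} and {A, G}⁺ = {A, G}.
The closure covers neither Rel1 nor Rel2 entirely; the join is not lossless.

No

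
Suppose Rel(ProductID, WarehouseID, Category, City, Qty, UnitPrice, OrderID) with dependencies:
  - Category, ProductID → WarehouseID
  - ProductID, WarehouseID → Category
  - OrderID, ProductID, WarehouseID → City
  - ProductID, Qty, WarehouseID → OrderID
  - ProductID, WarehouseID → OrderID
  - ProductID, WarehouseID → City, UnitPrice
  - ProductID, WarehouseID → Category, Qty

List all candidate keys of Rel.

{Category, ProductID}, {ProductID, WarehouseID}

No FD produces {ProductID}, so it must be in every candidate key.
{Category, ProductID}⁺ = {Category, City, OrderID, ProductID, Qty, UnitPrice, WarehouseID} — all of the relation — so {Category, ProductID} is a candidate key.
{ProductID, WarehouseID}⁺ = {Category, City, OrderID, ProductID, Qty, UnitPrice, WarehouseID} — all of the relation — so {ProductID, WarehouseID} is a candidate key.
No proper subset of any of these is a key, and no other minimal superkey exists.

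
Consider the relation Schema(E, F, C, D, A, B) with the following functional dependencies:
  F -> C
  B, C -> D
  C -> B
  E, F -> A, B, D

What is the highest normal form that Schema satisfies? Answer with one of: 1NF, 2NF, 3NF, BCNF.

Candidate key: {E, F}. Prime attributes: {E, F}.
F -> C: {F}⁺ = {B, C, D, F}, which is not all of the attributes, so the left side is not a superkey — BCNF is violated.
F -> C determines the non-prime attribute {C} from a non-superkey — 3NF is violated.
{F} is a proper subset of the key {E, F}, and {F}⁺ contains the non-prime attributes {B, C, D} — a partial dependency, so 2NF is violated.

1NF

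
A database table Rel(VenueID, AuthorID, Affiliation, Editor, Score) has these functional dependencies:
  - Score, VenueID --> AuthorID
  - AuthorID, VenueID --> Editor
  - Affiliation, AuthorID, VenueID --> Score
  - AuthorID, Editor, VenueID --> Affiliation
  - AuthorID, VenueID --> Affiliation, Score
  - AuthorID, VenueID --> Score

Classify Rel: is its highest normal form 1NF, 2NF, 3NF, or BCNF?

Candidate keys: {AuthorID, VenueID}, {Score, VenueID}. Prime attributes: {AuthorID, Score, VenueID}.
The left-hand side of every FD is a superkey, so BCNF is satisfied.

BCNF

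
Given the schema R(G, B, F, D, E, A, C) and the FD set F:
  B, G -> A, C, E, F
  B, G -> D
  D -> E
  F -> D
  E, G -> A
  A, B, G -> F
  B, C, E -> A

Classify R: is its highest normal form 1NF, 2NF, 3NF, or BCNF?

2NF

Candidate key: {B, G}. Prime attributes: {B, G}.
For D -> E we have {D}⁺ = {D, E}; {D} is not a superkey, so BCNF fails.
Because {E} is non-prime and the left side of D -> E is not a superkey, the relation is not in 3NF.
No proper subset of a key has a non-prime attribute in its closure, so there is no partial dependency; 2NF holds.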